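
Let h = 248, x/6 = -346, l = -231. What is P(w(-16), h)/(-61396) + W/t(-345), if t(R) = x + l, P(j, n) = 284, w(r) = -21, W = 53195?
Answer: -816653852/35410143 ≈ -23.063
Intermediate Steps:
x = -2076 (x = 6*(-346) = -2076)
t(R) = -2307 (t(R) = -2076 - 231 = -2307)
P(w(-16), h)/(-61396) + W/t(-345) = 284/(-61396) + 53195/(-2307) = 284*(-1/61396) + 53195*(-1/2307) = -71/15349 - 53195/2307 = -816653852/35410143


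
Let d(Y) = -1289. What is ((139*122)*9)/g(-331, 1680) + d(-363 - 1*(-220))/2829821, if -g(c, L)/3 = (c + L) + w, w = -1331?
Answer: -23994056126/8489463 ≈ -2826.3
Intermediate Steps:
g(c, L) = 3993 - 3*L - 3*c (g(c, L) = -3*((c + L) - 1331) = -3*((L + c) - 1331) = -3*(-1331 + L + c) = 3993 - 3*L - 3*c)
((139*122)*9)/g(-331, 1680) + d(-363 - 1*(-220))/2829821 = ((139*122)*9)/(3993 - 3*1680 - 3*(-331)) - 1289/2829821 = (16958*9)/(3993 - 5040 + 993) - 1289*1/2829821 = 152622/(-54) - 1289/2829821 = 152622*(-1/54) - 1289/2829821 = -8479/3 - 1289/2829821 = -23994056126/8489463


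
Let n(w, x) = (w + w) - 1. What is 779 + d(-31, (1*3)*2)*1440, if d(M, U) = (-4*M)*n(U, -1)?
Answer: 1964939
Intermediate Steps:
n(w, x) = -1 + 2*w (n(w, x) = 2*w - 1 = -1 + 2*w)
d(M, U) = -4*M*(-1 + 2*U) (d(M, U) = (-4*M)*(-1 + 2*U) = -4*M*(-1 + 2*U))
779 + d(-31, (1*3)*2)*1440 = 779 + (4*(-31)*(1 - 2*1*3*2))*1440 = 779 + (4*(-31)*(1 - 6*2))*1440 = 779 + (4*(-31)*(1 - 2*6))*1440 = 779 + (4*(-31)*(1 - 12))*1440 = 779 + (4*(-31)*(-11))*1440 = 779 + 1364*1440 = 779 + 1964160 = 1964939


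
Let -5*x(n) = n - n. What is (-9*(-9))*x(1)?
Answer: 0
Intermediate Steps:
x(n) = 0 (x(n) = -(n - n)/5 = -⅕*0 = 0)
(-9*(-9))*x(1) = -9*(-9)*0 = 81*0 = 0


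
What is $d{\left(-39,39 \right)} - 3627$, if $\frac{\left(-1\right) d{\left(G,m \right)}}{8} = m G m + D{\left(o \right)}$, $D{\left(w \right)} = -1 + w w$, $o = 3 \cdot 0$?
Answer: $470933$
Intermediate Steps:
$o = 0$
$D{\left(w \right)} = -1 + w^{2}$
$d{\left(G,m \right)} = 8 - 8 G m^{2}$ ($d{\left(G,m \right)} = - 8 \left(m G m - \left(1 - 0^{2}\right)\right) = - 8 \left(G m m + \left(-1 + 0\right)\right) = - 8 \left(G m^{2} - 1\right) = - 8 \left(-1 + G m^{2}\right) = 8 - 8 G m^{2}$)
$d{\left(-39,39 \right)} - 3627 = \left(8 - - 312 \cdot 39^{2}\right) - 3627 = \left(8 - \left(-312\right) 1521\right) - 3627 = \left(8 + 474552\right) - 3627 = 474560 - 3627 = 470933$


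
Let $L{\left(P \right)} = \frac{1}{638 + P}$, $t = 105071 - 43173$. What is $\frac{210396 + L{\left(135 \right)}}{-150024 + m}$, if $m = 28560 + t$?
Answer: $- \frac{162636109}{46044518} \approx -3.5322$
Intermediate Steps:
$t = 61898$
$m = 90458$ ($m = 28560 + 61898 = 90458$)
$\frac{210396 + L{\left(135 \right)}}{-150024 + m} = \frac{210396 + \frac{1}{638 + 135}}{-150024 + 90458} = \frac{210396 + \frac{1}{773}}{-59566} = \left(210396 + \frac{1}{773}\right) \left(- \frac{1}{59566}\right) = \frac{162636109}{773} \left(- \frac{1}{59566}\right) = - \frac{162636109}{46044518}$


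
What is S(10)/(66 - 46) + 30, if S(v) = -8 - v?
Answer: 291/10 ≈ 29.100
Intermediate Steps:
S(10)/(66 - 46) + 30 = (-8 - 1*10)/(66 - 46) + 30 = (-8 - 10)/20 + 30 = -18*1/20 + 30 = -9/10 + 30 = 291/10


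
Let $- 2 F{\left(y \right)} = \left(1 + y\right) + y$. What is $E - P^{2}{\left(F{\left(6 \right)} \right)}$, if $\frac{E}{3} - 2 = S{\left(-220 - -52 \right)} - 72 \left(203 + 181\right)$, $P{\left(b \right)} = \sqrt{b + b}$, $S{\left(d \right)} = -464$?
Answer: $-84317$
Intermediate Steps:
$F{\left(y \right)} = - \frac{1}{2} - y$ ($F{\left(y \right)} = - \frac{\left(1 + y\right) + y}{2} = - \frac{1 + 2 y}{2} = - \frac{1}{2} - y$)
$P{\left(b \right)} = \sqrt{2} \sqrt{b}$ ($P{\left(b \right)} = \sqrt{2 b} = \sqrt{2} \sqrt{b}$)
$E = -84330$ ($E = 6 + 3 \left(-464 - 72 \left(203 + 181\right)\right) = 6 + 3 \left(-464 - 27648\right) = 6 + 3 \left(-28112\right) = 6 - 84336 = -84330$)
$E - P^{2}{\left(F{\left(6 \right)} \right)} = -84330 - \left(\sqrt{2} \sqrt{- \frac{1}{2} - 6}\right)^{2} = -84330 - \left(\sqrt{2} \sqrt{- \frac{13}{2}}\right)^{2} = -84330 - \left(\sqrt{2} \frac{i \sqrt{26}}{2}\right)^{2} = -84330 - \left(i \sqrt{13}\right)^{2} = -84330 - -13 = -84330 + 13 = -84317$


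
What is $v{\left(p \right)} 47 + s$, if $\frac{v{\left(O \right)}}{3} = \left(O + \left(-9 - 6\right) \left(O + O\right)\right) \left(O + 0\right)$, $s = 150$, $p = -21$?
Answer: $-1803099$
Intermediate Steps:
$v{\left(O \right)} = - 87 O^{2}$ ($v{\left(O \right)} = 3 \left(O + \left(-9 - 6\right) \left(O + O\right)\right) \left(O + 0\right) = 3 \left(O - 15 \cdot 2 O\right) O = 3 \left(O - 30 O\right) O = 3 - 29 O O = 3 \left(- 29 O^{2}\right) = - 87 O^{2}$)
$v{\left(p \right)} 47 + s = - 87 \left(-21\right)^{2} \cdot 47 + 150 = \left(-87\right) 441 \cdot 47 + 150 = \left(-38367\right) 47 + 150 = -1803249 + 150 = -1803099$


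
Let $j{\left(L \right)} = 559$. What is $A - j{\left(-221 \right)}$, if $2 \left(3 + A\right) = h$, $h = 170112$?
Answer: $84494$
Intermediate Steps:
$A = 85053$ ($A = -3 + \frac{1}{2} \cdot 170112 = -3 + 85056 = 85053$)
$A - j{\left(-221 \right)} = 85053 - 559 = 84494$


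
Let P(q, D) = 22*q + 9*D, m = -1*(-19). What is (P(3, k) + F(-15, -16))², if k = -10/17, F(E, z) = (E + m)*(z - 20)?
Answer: 2005056/289 ≈ 6937.9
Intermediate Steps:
m = 19
F(E, z) = (-20 + z)*(19 + E) (F(E, z) = (E + 19)*(z - 20) = (19 + E)*(-20 + z) = (-20 + z)*(19 + E))
k = -10/17 (k = -10*1/17 = -10/17 ≈ -0.58823)
P(q, D) = 9*D + 22*q
(P(3, k) + F(-15, -16))² = ((9*(-10/17) + 22*3) + (-380 - 20*(-15) + 19*(-16) - 15*(-16)))² = ((-90/17 + 66) + (-380 + 300 - 304 + 240))² = (1032/17 - 144)² = (-1416/17)² = 2005056/289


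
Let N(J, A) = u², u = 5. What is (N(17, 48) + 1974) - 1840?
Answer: 159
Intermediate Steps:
N(J, A) = 25 (N(J, A) = 5² = 25)
(N(17, 48) + 1974) - 1840 = (25 + 1974) - 1840 = 1999 - 1840 = 159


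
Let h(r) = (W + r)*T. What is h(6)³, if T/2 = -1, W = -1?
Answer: -1000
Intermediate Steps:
T = -2 (T = 2*(-1) = -2)
h(r) = 2 - 2*r (h(r) = (-1 + r)*(-2) = 2 - 2*r)
h(6)³ = (2 - 2*6)³ = (2 - 12)³ = (-10)³ = -1000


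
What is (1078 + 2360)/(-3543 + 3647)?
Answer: 1719/52 ≈ 33.058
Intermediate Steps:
(1078 + 2360)/(-3543 + 3647) = 3438/104 = 3438*(1/104) = 1719/52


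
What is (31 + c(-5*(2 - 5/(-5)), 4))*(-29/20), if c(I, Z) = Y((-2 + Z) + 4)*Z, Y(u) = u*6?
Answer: -1015/4 ≈ -253.75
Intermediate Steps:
Y(u) = 6*u
c(I, Z) = Z*(12 + 6*Z) (c(I, Z) = (6*((-2 + Z) + 4))*Z = (6*(2 + Z))*Z = (12 + 6*Z)*Z = Z*(12 + 6*Z))
(31 + c(-5*(2 - 5/(-5)), 4))*(-29/20) = (31 + 6*4*(2 + 4))*(-29/20) = (31 + 6*4*6)*(-29*1/20) = (31 + 144)*(-29/20) = 175*(-29/20) = -1015/4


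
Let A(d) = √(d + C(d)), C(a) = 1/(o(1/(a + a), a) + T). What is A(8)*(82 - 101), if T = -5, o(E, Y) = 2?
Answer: -19*√69/3 ≈ -52.609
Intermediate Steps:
C(a) = -⅓ (C(a) = 1/(2 - 5) = 1/(-3) = -⅓)
A(d) = √(-⅓ + d) (A(d) = √(d - ⅓) = √(-⅓ + d))
A(8)*(82 - 101) = (√(-3 + 9*8)/3)*(82 - 101) = (√(-3 + 72)/3)*(-19) = (√69/3)*(-19) = -19*√69/3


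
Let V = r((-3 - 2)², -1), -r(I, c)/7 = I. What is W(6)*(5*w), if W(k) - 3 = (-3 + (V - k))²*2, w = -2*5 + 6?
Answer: -1354300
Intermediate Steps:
w = -4 (w = -10 + 6 = -4)
r(I, c) = -7*I
V = -175 (V = -7*(-3 - 2)² = -7*(-5)² = -7*25 = -175)
W(k) = 3 + 2*(-178 - k)² (W(k) = 3 + (-3 + (-175 - k))²*2 = 3 + (-178 - k)²*2 = 3 + 2*(-178 - k)²)
W(6)*(5*w) = (3 + 2*(178 + 6)²)*(5*(-4)) = (3 + 2*184²)*(-20) = (3 + 2*33856)*(-20) = (3 + 67712)*(-20) = 67715*(-20) = -1354300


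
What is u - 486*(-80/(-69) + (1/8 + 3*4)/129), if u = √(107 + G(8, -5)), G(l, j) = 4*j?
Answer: -2409831/3956 + √87 ≈ -599.83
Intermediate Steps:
u = √87 (u = √(107 + 4*(-5)) = √(107 - 20) = √87 ≈ 9.3274)
u - 486*(-80/(-69) + (1/8 + 3*4)/129) = √87 - 486*(-80/(-69) + (1/8 + 3*4)/129) = √87 - 486*(-80*(-1/69) + (⅛ + 12)*(1/129)) = √87 - 486*(80/69 + (97/8)*(1/129)) = √87 - 486*(80/69 + 97/1032) = √87 - 486*9917/7912 = √87 - 2409831/3956 = -2409831/3956 + √87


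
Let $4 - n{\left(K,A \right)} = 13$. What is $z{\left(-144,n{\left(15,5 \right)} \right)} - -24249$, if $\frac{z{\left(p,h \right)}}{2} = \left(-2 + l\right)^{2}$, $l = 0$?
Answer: $24257$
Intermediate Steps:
$n{\left(K,A \right)} = -9$ ($n{\left(K,A \right)} = 4 - 13 = -9$)
$z{\left(p,h \right)} = 8$ ($z{\left(p,h \right)} = 2 \left(-2 + 0\right)^{2} = 2 \left(-2\right)^{2} = 2 \cdot 4 = 8$)
$z{\left(-144,n{\left(15,5 \right)} \right)} - -24249 = 8 - -24249 = 8 + 24249 = 24257$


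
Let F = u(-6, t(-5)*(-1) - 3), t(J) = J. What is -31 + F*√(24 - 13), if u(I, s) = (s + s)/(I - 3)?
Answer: -31 - 4*√11/9 ≈ -32.474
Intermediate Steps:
u(I, s) = 2*s/(-3 + I) (u(I, s) = (2*s)/(-3 + I) = 2*s/(-3 + I))
F = -4/9 (F = 2*(-5*(-1) - 3)/(-3 - 6) = 2*(5 - 3)/(-9) = 2*2*(-⅑) = -4/9 ≈ -0.44444)
-31 + F*√(24 - 13) = -31 - 4*√(24 - 13)/9 = -31 - 4*√11/9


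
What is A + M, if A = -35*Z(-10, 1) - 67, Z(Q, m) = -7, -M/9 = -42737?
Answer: 384811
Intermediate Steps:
M = 384633 (M = -9*(-42737) = 384633)
A = 178 (A = -35*(-7) - 67 = 245 - 67 = 178)
A + M = 178 + 384633 = 384811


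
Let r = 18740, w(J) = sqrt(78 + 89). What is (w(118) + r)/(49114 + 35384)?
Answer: 9370/42249 + sqrt(167)/84498 ≈ 0.22193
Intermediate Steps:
w(J) = sqrt(167)
(w(118) + r)/(49114 + 35384) = (sqrt(167) + 18740)/(49114 + 35384) = (18740 + sqrt(167))/84498 = (18740 + sqrt(167))*(1/84498) = 9370/42249 + sqrt(167)/84498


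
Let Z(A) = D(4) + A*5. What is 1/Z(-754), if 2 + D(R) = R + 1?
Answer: -1/3767 ≈ -0.00026546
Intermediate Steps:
D(R) = -1 + R (D(R) = -2 + (R + 1) = -2 + (1 + R) = -1 + R)
Z(A) = 3 + 5*A (Z(A) = (-1 + 4) + A*5 = 3 + 5*A)
1/Z(-754) = 1/(3 + 5*(-754)) = 1/(3 - 3770) = 1/(-3767) = -1/3767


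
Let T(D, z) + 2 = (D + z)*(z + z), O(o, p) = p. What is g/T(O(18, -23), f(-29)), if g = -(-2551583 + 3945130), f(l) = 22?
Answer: 60589/2 ≈ 30295.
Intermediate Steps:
T(D, z) = -2 + 2*z*(D + z) (T(D, z) = -2 + (D + z)*(z + z) = -2 + (D + z)*(2*z) = -2 + 2*z*(D + z))
g = -1393547 (g = -1*1393547 = -1393547)
g/T(O(18, -23), f(-29)) = -1393547/(-2 + 2*22² + 2*(-23)*22) = -1393547/(-2 + 2*484 - 1012) = -1393547/(-2 + 968 - 1012) = -1393547/(-46) = -1393547*(-1/46) = 60589/2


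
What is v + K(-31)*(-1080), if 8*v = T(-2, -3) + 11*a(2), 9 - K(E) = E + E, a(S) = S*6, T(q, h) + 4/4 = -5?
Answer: -306657/4 ≈ -76664.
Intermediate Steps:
T(q, h) = -6 (T(q, h) = -1 - 5 = -6)
a(S) = 6*S
K(E) = 9 - 2*E (K(E) = 9 - (E + E) = 9 - 2*E)
v = 63/4 (v = (-6 + 11*(6*2))/8 = (-6 + 11*12)/8 = (-6 + 132)/8 = (⅛)*126 = 63/4 ≈ 15.750)
v + K(-31)*(-1080) = 63/4 + (9 - 2*(-31))*(-1080) = 63/4 + (9 + 62)*(-1080) = 63/4 + 71*(-1080) = 63/4 - 76680 = -306657/4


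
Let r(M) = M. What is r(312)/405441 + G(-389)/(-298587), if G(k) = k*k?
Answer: -6806508713/13451045763 ≈ -0.50602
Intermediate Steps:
G(k) = k**2
r(312)/405441 + G(-389)/(-298587) = 312/405441 + (-389)**2/(-298587) = 312*(1/405441) + 151321*(-1/298587) = 104/135147 - 151321/298587 = -6806508713/13451045763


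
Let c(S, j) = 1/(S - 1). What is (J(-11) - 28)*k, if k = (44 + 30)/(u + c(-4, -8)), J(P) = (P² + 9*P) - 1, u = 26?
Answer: -2590/129 ≈ -20.078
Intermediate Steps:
c(S, j) = 1/(-1 + S)
J(P) = -1 + P² + 9*P
k = 370/129 (k = (44 + 30)/(26 + 1/(-1 - 4)) = 74/(26 + 1/(-5)) = 74/(26 - ⅕) = 74/(129/5) = 74*(5/129) = 370/129 ≈ 2.8682)
(J(-11) - 28)*k = ((-1 + (-11)² + 9*(-11)) - 28)*(370/129) = ((-1 + 121 - 99) - 28)*(370/129) = (21 - 28)*(370/129) = -7*370/129 = -2590/129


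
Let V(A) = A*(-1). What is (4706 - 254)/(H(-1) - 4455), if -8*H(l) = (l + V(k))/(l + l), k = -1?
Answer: -1484/1485 ≈ -0.99933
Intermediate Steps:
V(A) = -A
H(l) = -(1 + l)/(16*l) (H(l) = -(l - 1*(-1))/(8*(l + l)) = -(l + 1)/(8*(2*l)) = -(1 + l)*1/(2*l)/8 = -(1 + l)/(16*l))
(4706 - 254)/(H(-1) - 4455) = (4706 - 254)/((1/16)*(-1 - 1*(-1))/(-1) - 4455) = 4452/((1/16)*(-1)*(-1 + 1) - 4455) = 4452/((1/16)*(-1)*0 - 4455) = 4452/(0 - 4455) = 4452/(-4455) = 4452*(-1/4455) = -1484/1485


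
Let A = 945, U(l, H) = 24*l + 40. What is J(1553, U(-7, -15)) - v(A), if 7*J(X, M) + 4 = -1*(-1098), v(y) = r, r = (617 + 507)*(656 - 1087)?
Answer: 3392202/7 ≈ 4.8460e+5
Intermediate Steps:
U(l, H) = 40 + 24*l
r = -484444 (r = 1124*(-431) = -484444)
v(y) = -484444
J(X, M) = 1094/7 (J(X, M) = -4/7 + (-1*(-1098))/7 = -4/7 + (1/7)*1098 = -4/7 + 1098/7 = 1094/7)
J(1553, U(-7, -15)) - v(A) = 1094/7 - 1*(-484444) = 1094/7 + 484444 = 3392202/7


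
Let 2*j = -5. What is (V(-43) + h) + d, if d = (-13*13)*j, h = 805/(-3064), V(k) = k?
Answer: 1161983/3064 ≈ 379.24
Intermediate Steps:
j = -5/2 (j = (½)*(-5) = -5/2 ≈ -2.5000)
h = -805/3064 (h = 805*(-1/3064) = -805/3064 ≈ -0.26273)
d = 845/2 (d = -13*13*(-5/2) = -169*(-5/2) = 845/2 ≈ 422.50)
(V(-43) + h) + d = (-43 - 805/3064) + 845/2 = -132557/3064 + 845/2 = 1161983/3064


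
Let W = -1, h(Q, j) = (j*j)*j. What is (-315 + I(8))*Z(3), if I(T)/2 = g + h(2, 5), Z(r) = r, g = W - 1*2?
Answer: -213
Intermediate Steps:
h(Q, j) = j³ (h(Q, j) = j²*j = j³)
g = -3 (g = -1 - 1*2 = -1 - 2 = -3)
I(T) = 244 (I(T) = 2*(-3 + 5³) = 2*(-3 + 125) = 2*122 = 244)
(-315 + I(8))*Z(3) = (-315 + 244)*3 = -71*3 = -213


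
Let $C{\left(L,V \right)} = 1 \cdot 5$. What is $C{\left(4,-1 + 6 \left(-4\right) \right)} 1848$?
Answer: $9240$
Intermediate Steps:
$C{\left(L,V \right)} = 5$
$C{\left(4,-1 + 6 \left(-4\right) \right)} 1848 = 5 \cdot 1848 = 9240$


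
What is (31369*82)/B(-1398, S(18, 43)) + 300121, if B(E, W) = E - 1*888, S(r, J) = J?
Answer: 2690962/9 ≈ 2.9900e+5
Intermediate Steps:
B(E, W) = -888 + E (B(E, W) = E - 888 = -888 + E)
(31369*82)/B(-1398, S(18, 43)) + 300121 = (31369*82)/(-888 - 1398) + 300121 = 2572258/(-2286) + 300121 = 2572258*(-1/2286) + 300121 = -10127/9 + 300121 = 2690962/9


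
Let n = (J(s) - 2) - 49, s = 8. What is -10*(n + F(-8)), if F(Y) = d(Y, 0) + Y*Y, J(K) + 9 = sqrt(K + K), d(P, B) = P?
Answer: 0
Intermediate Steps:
J(K) = -9 + sqrt(2)*sqrt(K) (J(K) = -9 + sqrt(K + K) = -9 + sqrt(2*K) = -9 + sqrt(2)*sqrt(K))
F(Y) = Y + Y**2 (F(Y) = Y + Y*Y = Y + Y**2)
n = -56 (n = ((-9 + sqrt(2)*sqrt(8)) - 2) - 49 = ((-9 + sqrt(2)*(2*sqrt(2))) - 2) - 49 = ((-9 + 4) - 2) - 49 = (-5 - 2) - 49 = -7 - 49 = -56)
-10*(n + F(-8)) = -10*(-56 - 8*(1 - 8)) = -10*(-56 - 8*(-7)) = -10*(-56 + 56) = -10*0 = 0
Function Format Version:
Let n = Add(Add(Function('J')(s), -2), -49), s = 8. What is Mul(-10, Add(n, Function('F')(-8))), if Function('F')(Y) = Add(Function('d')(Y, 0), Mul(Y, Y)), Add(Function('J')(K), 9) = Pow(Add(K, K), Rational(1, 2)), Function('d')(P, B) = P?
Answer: 0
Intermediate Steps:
Function('J')(K) = Add(-9, Mul(Pow(2, Rational(1, 2)), Pow(K, Rational(1, 2)))) (Function('J')(K) = Add(-9, Pow(Add(K, K), Rational(1, 2))) = Add(-9, Pow(Mul(2, K), Rational(1, 2))) = Add(-9, Mul(Pow(2, Rational(1, 2)), Pow(K, Rational(1, 2)))))
Function('F')(Y) = Add(Y, Pow(Y, 2)) (Function('F')(Y) = Add(Y, Mul(Y, Y)) = Add(Y, Pow(Y, 2)))
n = -56 (n = Add(Add(Add(-9, Mul(Pow(2, Rational(1, 2)), Pow(8, Rational(1, 2)))), -2), -49) = Add(Add(Add(-9, Mul(Pow(2, Rational(1, 2)), Mul(2, Pow(2, Rational(1, 2))))), -2), -49) = Add(Add(Add(-9, 4), -2), -49) = Add(Add(-5, -2), -49) = Add(-7, -49) = -56)
Mul(-10, Add(n, Function('F')(-8))) = Mul(-10, Add(-56, Mul(-8, Add(1, -8)))) = Mul(-10, Add(-56, Mul(-8, -7))) = Mul(-10, Add(-56, 56)) = Mul(-10, 0) = 0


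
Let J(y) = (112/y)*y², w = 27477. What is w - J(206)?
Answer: 4405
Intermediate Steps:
J(y) = 112*y
w - J(206) = 27477 - 112*206 = 27477 - 1*23072 = 27477 - 23072 = 4405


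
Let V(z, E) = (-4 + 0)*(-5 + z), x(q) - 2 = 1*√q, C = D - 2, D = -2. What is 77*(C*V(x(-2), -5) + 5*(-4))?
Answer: -5236 + 1232*I*√2 ≈ -5236.0 + 1742.3*I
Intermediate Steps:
C = -4 (C = -2 - 2 = -4)
x(q) = 2 + √q (x(q) = 2 + 1*√q = 2 + √q)
V(z, E) = 20 - 4*z (V(z, E) = -4*(-5 + z) = 20 - 4*z)
77*(C*V(x(-2), -5) + 5*(-4)) = 77*(-4*(20 - 4*(2 + √(-2))) + 5*(-4)) = 77*(-4*(20 - 4*(2 + I*√2)) - 20) = 77*(-4*(20 + (-8 - 4*I*√2)) - 20) = 77*(-4*(12 - 4*I*√2) - 20) = 77*((-48 + 16*I*√2) - 20) = 77*(-68 + 16*I*√2) = -5236 + 1232*I*√2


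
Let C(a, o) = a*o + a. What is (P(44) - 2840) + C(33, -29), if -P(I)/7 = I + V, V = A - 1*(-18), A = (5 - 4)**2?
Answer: -4205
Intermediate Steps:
A = 1 (A = 1**2 = 1)
V = 19 (V = 1 - 1*(-18) = 1 + 18 = 19)
C(a, o) = a + a*o
P(I) = -133 - 7*I (P(I) = -7*(I + 19) = -7*(19 + I) = -133 - 7*I)
(P(44) - 2840) + C(33, -29) = ((-133 - 7*44) - 2840) + 33*(1 - 29) = ((-133 - 308) - 2840) + 33*(-28) = (-441 - 2840) - 924 = -3281 - 924 = -4205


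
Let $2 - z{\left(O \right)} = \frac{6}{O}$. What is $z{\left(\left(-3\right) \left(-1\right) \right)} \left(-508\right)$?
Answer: $0$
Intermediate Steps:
$z{\left(O \right)} = 2 - \frac{6}{O}$
$z{\left(\left(-3\right) \left(-1\right) \right)} \left(-508\right) = \left(2 - \frac{6}{\left(-3\right) \left(-1\right)}\right) \left(-508\right) = \left(2 - \frac{6}{3}\right) \left(-508\right) = \left(2 - 2\right) \left(-508\right) = 0 \left(-508\right) = 0$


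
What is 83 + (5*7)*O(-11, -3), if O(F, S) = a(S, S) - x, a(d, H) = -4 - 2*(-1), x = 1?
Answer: -22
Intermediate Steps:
a(d, H) = -2 (a(d, H) = -4 + 2 = -2)
O(F, S) = -3 (O(F, S) = -2 - 1*1 = -2 - 1 = -3)
83 + (5*7)*O(-11, -3) = 83 + (5*7)*(-3) = 83 + 35*(-3) = 83 - 105 = -22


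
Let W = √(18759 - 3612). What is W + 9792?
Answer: 9792 + 9*√187 ≈ 9915.1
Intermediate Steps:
W = 9*√187 (W = √15147 = 9*√187 ≈ 123.07)
W + 9792 = 9*√187 + 9792 = 9792 + 9*√187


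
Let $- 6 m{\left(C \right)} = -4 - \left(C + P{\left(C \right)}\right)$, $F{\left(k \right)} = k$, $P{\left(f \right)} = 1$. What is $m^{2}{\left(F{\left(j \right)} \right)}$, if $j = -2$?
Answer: $\frac{1}{4} \approx 0.25$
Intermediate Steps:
$m{\left(C \right)} = \frac{5}{6} + \frac{C}{6}$ ($m{\left(C \right)} = - \frac{-4 - \left(C + 1\right)}{6} = - \frac{-4 - \left(1 + C\right)}{6} = - \frac{-5 - C}{6} = \frac{5}{6} + \frac{C}{6}$)
$m^{2}{\left(F{\left(j \right)} \right)} = \left(\frac{5}{6} + \frac{1}{6} \left(-2\right)\right)^{2} = \left(\frac{5}{6} - \frac{1}{3}\right)^{2} = \left(\frac{1}{2}\right)^{2} = \frac{1}{4}$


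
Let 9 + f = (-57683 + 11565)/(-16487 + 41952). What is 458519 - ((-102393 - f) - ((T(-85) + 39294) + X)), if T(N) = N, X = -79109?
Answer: 13267295277/25465 ≈ 5.2100e+5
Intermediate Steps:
f = -275303/25465 (f = -9 + (-57683 + 11565)/(-16487 + 41952) = -9 - 46118/25465 = -275303/25465 ≈ -10.811)
458519 - ((-102393 - f) - ((T(-85) + 39294) + X)) = 458519 - ((-102393 - 1*(-275303/25465)) - ((-85 + 39294) - 79109)) = 458519 - ((-102393 + 275303/25465) - (39209 - 79109)) = 458519 - (-2607162442/25465 - 1*(-39900)) = 458519 - (-2607162442/25465 + 39900) = 458519 - 1*(-1591108942/25465) = 458519 + 1591108942/25465 = 13267295277/25465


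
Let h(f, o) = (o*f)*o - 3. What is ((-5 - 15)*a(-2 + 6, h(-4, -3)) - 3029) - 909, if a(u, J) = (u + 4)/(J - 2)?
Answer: -161298/41 ≈ -3934.1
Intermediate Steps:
h(f, o) = -3 + f*o² (h(f, o) = (f*o)*o - 3 = f*o² - 3 = -3 + f*o²)
a(u, J) = (4 + u)/(-2 + J)
((-5 - 15)*a(-2 + 6, h(-4, -3)) - 3029) - 909 = ((-5 - 15)*((4 + (-2 + 6))/(-2 + (-3 - 4*(-3)²))) - 3029) - 909 = (-20*(4 + 4)/(-2 + (-3 - 4*9)) - 3029) - 909 = (-20*8/(-2 + (-3 - 36)) - 3029) - 909 = (-20*8/(-2 - 39) - 3029) - 909 = (-20*8/(-41) - 3029) - 909 = (-(-20)*8/41 - 3029) - 909 = (-20*(-8/41) - 3029) - 909 = (160/41 - 3029) - 909 = -124029/41 - 909 = -161298/41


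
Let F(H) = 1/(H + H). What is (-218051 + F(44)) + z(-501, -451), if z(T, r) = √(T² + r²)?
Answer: -19188487/88 + √454402 ≈ -2.1738e+5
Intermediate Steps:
F(H) = 1/(2*H)
(-218051 + F(44)) + z(-501, -451) = (-218051 + (½)/44) + √((-501)² + (-451)²) = (-218051 + (½)*(1/44)) + √(251001 + 203401) = (-218051 + 1/88) + √454402 = -19188487/88 + √454402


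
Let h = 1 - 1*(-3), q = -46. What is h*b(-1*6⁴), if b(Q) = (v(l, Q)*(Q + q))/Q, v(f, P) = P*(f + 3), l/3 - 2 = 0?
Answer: -48312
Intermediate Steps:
l = 6 (l = 6 + 3*0 = 6 + 0 = 6)
v(f, P) = P*(3 + f)
h = 4 (h = 1 + 3 = 4)
b(Q) = -414 + 9*Q (b(Q) = ((Q*(3 + 6))*(Q - 46))/Q = ((Q*9)*(-46 + Q))/Q = ((9*Q)*(-46 + Q))/Q = (9*Q*(-46 + Q))/Q = -414 + 9*Q)
h*b(-1*6⁴) = 4*(-414 + 9*(-1*6⁴)) = 4*(-414 + 9*(-1*1296)) = 4*(-414 + 9*(-1296)) = 4*(-414 - 11664) = 4*(-12078) = -48312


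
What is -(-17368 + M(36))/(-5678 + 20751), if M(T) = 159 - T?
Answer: 17245/15073 ≈ 1.1441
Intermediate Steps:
-(-17368 + M(36))/(-5678 + 20751) = -(-17368 + (159 - 1*36))/(-5678 + 20751) = -(-17368 + (159 - 36))/15073 = -(-17368 + 123)/15073 = -(-17245)/15073 = -1*(-17245/15073) = 17245/15073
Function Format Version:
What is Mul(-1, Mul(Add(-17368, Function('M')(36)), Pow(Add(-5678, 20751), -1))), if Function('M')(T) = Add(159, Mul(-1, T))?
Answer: Rational(17245, 15073) ≈ 1.1441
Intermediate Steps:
Mul(-1, Mul(Add(-17368, Function('M')(36)), Pow(Add(-5678, 20751), -1))) = Mul(-1, Mul(Add(-17368, Add(159, Mul(-1, 36))), Pow(Add(-5678, 20751), -1))) = Mul(-1, Mul(Add(-17368, Add(159, -36)), Pow(15073, -1))) = Mul(-1, Mul(Add(-17368, 123), Rational(1, 15073))) = Mul(-1, Mul(-17245, Rational(1, 15073))) = Mul(-1, Rational(-17245, 15073)) = Rational(17245, 15073)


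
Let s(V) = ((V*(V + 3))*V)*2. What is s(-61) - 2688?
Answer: -434324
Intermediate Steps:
s(V) = 2*V²*(3 + V) (s(V) = ((V*(3 + V))*V)*2 = (V²*(3 + V))*2 = 2*V²*(3 + V))
s(-61) - 2688 = 2*(-61)²*(3 - 61) - 2688 = 2*3721*(-58) - 2688 = -431636 - 2688 = -434324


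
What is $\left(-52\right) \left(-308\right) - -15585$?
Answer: $31601$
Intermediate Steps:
$\left(-52\right) \left(-308\right) - -15585 = 16016 + 15585 = 31601$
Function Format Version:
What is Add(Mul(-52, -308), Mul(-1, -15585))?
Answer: 31601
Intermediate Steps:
Add(Mul(-52, -308), Mul(-1, -15585)) = Add(16016, 15585) = 31601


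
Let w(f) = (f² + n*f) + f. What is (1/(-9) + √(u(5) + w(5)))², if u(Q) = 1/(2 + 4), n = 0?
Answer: 4889/162 - √1086/27 ≈ 28.958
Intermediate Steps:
w(f) = f + f² (w(f) = (f² + 0*f) + f = (f² + 0) + f = f² + f = f + f²)
u(Q) = ⅙ (u(Q) = 1/6 = ⅙)
(1/(-9) + √(u(5) + w(5)))² = (1/(-9) + √(⅙ + 5*(1 + 5)))² = (-⅑ + √(⅙ + 5*6))² = (-⅑ + √(⅙ + 30))² = (-⅑ + √(181/6))² = (-⅑ + √1086/6)²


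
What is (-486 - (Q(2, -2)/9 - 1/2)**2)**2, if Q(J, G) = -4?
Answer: 24886009009/104976 ≈ 2.3706e+5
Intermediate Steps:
(-486 - (Q(2, -2)/9 - 1/2)**2)**2 = (-486 - (-4/9 - 1/2)**2)**2 = (-486 - (-17/18)**2)**2 = (-486 - 1*289/324)**2 = (-486 - 289/324)**2 = (-157753/324)**2 = 24886009009/104976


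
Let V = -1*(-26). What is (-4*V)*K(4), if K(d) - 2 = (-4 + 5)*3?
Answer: -520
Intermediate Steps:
V = 26
K(d) = 5 (K(d) = 2 + (-4 + 5)*3 = 2 + 1*3 = 2 + 3 = 5)
(-4*V)*K(4) = -4*26*5 = -104*5 = -520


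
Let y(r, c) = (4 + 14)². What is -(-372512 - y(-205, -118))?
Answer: 372836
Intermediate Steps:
y(r, c) = 324 (y(r, c) = 18² = 324)
-(-372512 - y(-205, -118)) = -(-372512 - 1*324) = -(-372512 - 324) = -1*(-372836) = 372836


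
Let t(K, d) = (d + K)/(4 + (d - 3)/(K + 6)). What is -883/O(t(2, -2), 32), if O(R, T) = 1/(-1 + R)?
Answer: 883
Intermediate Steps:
t(K, d) = (K + d)/(4 + (-3 + d)/(6 + K))
-883/O(t(2, -2), 32) = -(-883 + 883*(2**2 + 6*2 + 6*(-2) + 2*(-2))/(21 - 2 + 4*2)) = -(-883 + 883*(4 + 12 - 12 - 4)/(21 - 2 + 8)) = -883/(1/(-1 + 0/27)) = -883/(1/(-1 + (1/27)*0)) = -883/(1/(-1 + 0)) = -883/(1/(-1)) = -883/(-1) = -883*(-1) = 883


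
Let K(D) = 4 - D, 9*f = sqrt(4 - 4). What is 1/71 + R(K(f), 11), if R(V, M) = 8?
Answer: 569/71 ≈ 8.0141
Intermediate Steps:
f = 0 (f = sqrt(4 - 4)/9 = sqrt(0)/9 = (1/9)*0 = 0)
1/71 + R(K(f), 11) = 1/71 + 8 = 569/71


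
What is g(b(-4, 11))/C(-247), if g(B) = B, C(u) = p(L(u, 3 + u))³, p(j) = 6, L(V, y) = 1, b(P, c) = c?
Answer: 11/216 ≈ 0.050926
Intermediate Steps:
C(u) = 216 (C(u) = 6³ = 216)
g(b(-4, 11))/C(-247) = 11/216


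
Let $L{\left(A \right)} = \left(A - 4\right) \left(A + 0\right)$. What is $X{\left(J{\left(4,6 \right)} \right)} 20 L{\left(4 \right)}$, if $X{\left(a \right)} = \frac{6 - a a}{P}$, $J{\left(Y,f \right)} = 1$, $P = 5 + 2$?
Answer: $0$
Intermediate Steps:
$P = 7$
$L{\left(A \right)} = A \left(-4 + A\right)$ ($L{\left(A \right)} = \left(-4 + A\right) A = A \left(-4 + A\right)$)
$X{\left(a \right)} = \frac{6}{7} - \frac{a^{2}}{7}$ ($X{\left(a \right)} = \frac{6 - a a}{7} = \left(6 - a^{2}\right) \frac{1}{7} = \frac{6}{7} - \frac{a^{2}}{7}$)
$X{\left(J{\left(4,6 \right)} \right)} 20 L{\left(4 \right)} = \left(\frac{6}{7} - \frac{1^{2}}{7}\right) 20 \cdot 4 \left(-4 + 4\right) = \left(\frac{6}{7} - \frac{1}{7}\right) 20 \cdot 4 \cdot 0 = \left(\frac{6}{7} - \frac{1}{7}\right) 20 \cdot 0 = \frac{5}{7} \cdot 20 \cdot 0 = \frac{100}{7} \cdot 0 = 0$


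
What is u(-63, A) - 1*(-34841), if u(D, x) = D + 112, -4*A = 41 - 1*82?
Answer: 34890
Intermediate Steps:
A = 41/4 (A = -(41 - 1*82)/4 = -(41 - 82)/4 = -1/4*(-41) = 41/4 ≈ 10.250)
u(D, x) = 112 + D
u(-63, A) - 1*(-34841) = (112 - 63) - 1*(-34841) = 49 + 34841 = 34890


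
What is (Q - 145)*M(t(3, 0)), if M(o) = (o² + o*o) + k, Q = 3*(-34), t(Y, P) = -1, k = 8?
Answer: -2470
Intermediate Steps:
Q = -102
M(o) = 8 + 2*o² (M(o) = (o² + o*o) + 8 = (o² + o²) + 8 = 2*o² + 8 = 8 + 2*o²)
(Q - 145)*M(t(3, 0)) = (-102 - 145)*(8 + 2*(-1)²) = -247*(8 + 2*1) = -247*(8 + 2) = -247*10 = -2470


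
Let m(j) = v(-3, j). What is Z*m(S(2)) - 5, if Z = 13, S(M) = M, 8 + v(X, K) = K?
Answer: -83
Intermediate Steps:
v(X, K) = -8 + K
m(j) = -8 + j
Z*m(S(2)) - 5 = 13*(-8 + 2) - 5 = 13*(-6) - 5 = -78 - 5 = -83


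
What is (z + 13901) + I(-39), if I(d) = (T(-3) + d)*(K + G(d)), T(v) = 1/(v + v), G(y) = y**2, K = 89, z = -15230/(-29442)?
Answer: -723637489/14721 ≈ -49157.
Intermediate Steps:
z = 7615/14721 (z = -15230*(-1/29442) = 7615/14721 ≈ 0.51729)
T(v) = 1/(2*v)
I(d) = (89 + d**2)*(-1/6 + d) (I(d) = ((1/2)/(-3) + d)*(89 + d**2) = ((1/2)*(-1/3) + d)*(89 + d**2) = (-1/6 + d)*(89 + d**2) = (89 + d**2)*(-1/6 + d))
(z + 13901) + I(-39) = (7615/14721 + 13901) + (-89/6 + (-39)**3 + 89*(-39) - 1/6*(-39)**2) = 204644236/14721 + (-89/6 - 59319 - 3471 - 1/6*1521) = 204644236/14721 + (-89/6 - 59319 - 3471 - 507/2) = 204644236/14721 - 189175/3 = -723637489/14721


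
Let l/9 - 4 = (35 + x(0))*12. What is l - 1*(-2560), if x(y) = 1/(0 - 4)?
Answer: 6349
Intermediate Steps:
x(y) = -¼ (x(y) = 1/(-4) = -¼)
l = 3789 (l = 36 + 9*((35 - ¼)*12) = 36 + 9*((139/4)*12) = 36 + 9*417 = 36 + 3753 = 3789)
l - 1*(-2560) = 3789 - 1*(-2560) = 3789 + 2560 = 6349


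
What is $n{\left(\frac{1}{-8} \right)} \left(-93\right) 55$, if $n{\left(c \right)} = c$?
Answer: $\frac{5115}{8} \approx 639.38$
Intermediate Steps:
$n{\left(\frac{1}{-8} \right)} \left(-93\right) 55 = \frac{1}{-8} \left(-93\right) 55 = \left(- \frac{1}{8}\right) \left(-93\right) 55 = \frac{93}{8} \cdot 55 = \frac{5115}{8}$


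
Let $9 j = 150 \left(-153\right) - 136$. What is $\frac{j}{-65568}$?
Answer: $\frac{11543}{295056} \approx 0.039121$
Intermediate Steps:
$j = - \frac{23086}{9}$ ($j = \frac{150 \left(-153\right) - 136}{9} = \frac{-22950 - 136}{9} = \frac{1}{9} \left(-23086\right) = - \frac{23086}{9} \approx -2565.1$)
$\frac{j}{-65568} = - \frac{23086}{9 \left(-65568\right)} = \left(- \frac{23086}{9}\right) \left(- \frac{1}{65568}\right) = \frac{11543}{295056}$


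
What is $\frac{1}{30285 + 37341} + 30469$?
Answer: $\frac{2060496595}{67626} \approx 30469.0$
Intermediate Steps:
$\frac{1}{30285 + 37341} + 30469 = \frac{1}{67626} + 30469 = \frac{2060496595}{67626}$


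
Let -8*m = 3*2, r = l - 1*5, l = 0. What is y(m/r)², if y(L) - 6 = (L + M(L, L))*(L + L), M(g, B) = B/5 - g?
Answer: 36108081/1000000 ≈ 36.108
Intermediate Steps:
r = -5 (r = 0 - 1*5 = 0 - 5 = -5)
m = -¾ (m = -3*2/8 = -⅛*6 = -¾ ≈ -0.75000)
M(g, B) = -g + B/5 (M(g, B) = B*(⅕) - g = B/5 - g = -g + B/5)
y(L) = 6 + 2*L²/5 (y(L) = 6 + (L + (-L + L/5))*(L + L) = 6 + (L - 4*L/5)*(2*L) = 6 + (L/5)*(2*L) = 6 + 2*L²/5)
y(m/r)² = (6 + 2*(-¾/(-5))²/5)² = (6 + 2*(-¾*(-⅕))²/5)² = (6 + 2*(3/20)²/5)² = (6 + (⅖)*(9/400))² = (6 + 9/1000)² = (6009/1000)² = 36108081/1000000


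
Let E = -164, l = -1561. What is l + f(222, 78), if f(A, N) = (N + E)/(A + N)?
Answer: -234193/150 ≈ -1561.3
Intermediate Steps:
f(A, N) = (-164 + N)/(A + N) (f(A, N) = (N - 164)/(A + N) = (-164 + N)/(A + N))
l + f(222, 78) = -1561 + (-164 + 78)/(222 + 78) = -1561 - 86/300 = -1561 + (1/300)*(-86) = -1561 - 43/150 = -234193/150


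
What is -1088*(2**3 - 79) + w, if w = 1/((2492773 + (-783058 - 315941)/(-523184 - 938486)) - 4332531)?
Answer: 207728985475096858/2689117976861 ≈ 77248.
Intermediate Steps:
w = -1461670/2689117976861 (w = 1/((2492773 - 1098999/(-1461670)) - 4332531) = 1/((2492773 - 1098999*(-1/1461670)) - 4332531) = 1/((2492773 + 1098999/1461670) - 4332531) = 1/(3643612609909/1461670 - 4332531) = 1/(-2689117976861/1461670) = -1461670/2689117976861 ≈ -5.4355e-7)
-1088*(2**3 - 79) + w = -1088*(2**3 - 79) - 1461670/2689117976861 = -1088*(8 - 79) - 1461670/2689117976861 = -1088*(-71) - 1461670/2689117976861 = 77248 - 1461670/2689117976861 = 207728985475096858/2689117976861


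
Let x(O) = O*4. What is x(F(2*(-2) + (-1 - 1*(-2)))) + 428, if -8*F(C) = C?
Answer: 859/2 ≈ 429.50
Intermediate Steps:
F(C) = -C/8
x(O) = 4*O
x(F(2*(-2) + (-1 - 1*(-2)))) + 428 = 4*(-(2*(-2) + (-1 - 1*(-2)))/8) + 428 = 4*(-(-4 + (-1 + 2))/8) + 428 = 4*(-(-4 + 1)/8) + 428 = 4*(-⅛*(-3)) + 428 = 4*(3/8) + 428 = 3/2 + 428 = 859/2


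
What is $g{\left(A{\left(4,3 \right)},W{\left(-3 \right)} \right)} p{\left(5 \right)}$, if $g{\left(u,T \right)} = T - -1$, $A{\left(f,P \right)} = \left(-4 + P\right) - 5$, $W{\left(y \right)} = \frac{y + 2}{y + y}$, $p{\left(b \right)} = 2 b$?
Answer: $\frac{35}{3} \approx 11.667$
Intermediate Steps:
$W{\left(y \right)} = \frac{2 + y}{2 y}$
$A{\left(f,P \right)} = -9 + P$
$g{\left(u,T \right)} = 1 + T$ ($g{\left(u,T \right)} = T + 1 = 1 + T$)
$g{\left(A{\left(4,3 \right)},W{\left(-3 \right)} \right)} p{\left(5 \right)} = \left(1 + \frac{2 - 3}{2 \left(-3\right)}\right) 2 \cdot 5 = \left(1 + \frac{1}{2} \left(- \frac{1}{3}\right) \left(-1\right)\right) 10 = \left(1 + \frac{1}{6}\right) 10 = \frac{7}{6} \cdot 10 = \frac{35}{3}$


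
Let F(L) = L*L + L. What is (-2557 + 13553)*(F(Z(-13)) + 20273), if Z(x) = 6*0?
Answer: 222921908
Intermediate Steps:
Z(x) = 0
F(L) = L + L² (F(L) = L² + L = L + L²)
(-2557 + 13553)*(F(Z(-13)) + 20273) = (-2557 + 13553)*(0*(1 + 0) + 20273) = 10996*(0*1 + 20273) = 10996*(0 + 20273) = 10996*20273 = 222921908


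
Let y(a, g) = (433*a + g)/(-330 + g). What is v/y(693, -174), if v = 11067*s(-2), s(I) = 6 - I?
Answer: -14874048/99965 ≈ -148.79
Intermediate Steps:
v = 88536 (v = 11067*(6 - 1*(-2)) = 11067*(6 + 2) = 11067*8 = 88536)
y(a, g) = (g + 433*a)/(-330 + g)
v/y(693, -174) = 88536/(((-174 + 433*693)/(-330 - 174))) = 88536/(((-174 + 300069)/(-504))) = 88536/((-1/504*299895)) = 88536/(-99965/168) = 88536*(-168/99965) = -14874048/99965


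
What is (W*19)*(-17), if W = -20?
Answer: 6460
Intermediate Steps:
(W*19)*(-17) = -20*19*(-17) = -380*(-17) = 6460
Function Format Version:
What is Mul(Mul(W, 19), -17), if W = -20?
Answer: 6460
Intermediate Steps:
Mul(Mul(W, 19), -17) = Mul(Mul(-20, 19), -17) = Mul(-380, -17) = 6460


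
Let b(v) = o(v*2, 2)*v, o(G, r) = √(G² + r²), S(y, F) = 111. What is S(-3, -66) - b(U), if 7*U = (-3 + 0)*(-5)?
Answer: 111 - 30*√274/49 ≈ 100.87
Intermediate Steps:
U = 15/7 (U = ((-3 + 0)*(-5))/7 = (-3*(-5))/7 = (⅐)*15 = 15/7 ≈ 2.1429)
b(v) = v*√(4 + 4*v²) (b(v) = √((v*2)² + 2²)*v = √((2*v)² + 4)*v = √(4*v² + 4)*v = √(4 + 4*v²)*v = v*√(4 + 4*v²))
S(-3, -66) - b(U) = 111 - 2*15*√(1 + (15/7)²)/7 = 111 - 2*15*√(1 + 225/49)/7 = 111 - 2*15*√(274/49)/7 = 111 - 2*15*√274/7/7 = 111 - 30*√274/49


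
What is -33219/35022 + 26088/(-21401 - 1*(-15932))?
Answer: -121703183/21281702 ≈ -5.7187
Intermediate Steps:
-33219/35022 + 26088/(-21401 - 1*(-15932)) = -33219*1/35022 + 26088/(-21401 + 15932) = -11073/11674 + 26088/(-5469) = -11073/11674 + 26088*(-1/5469) = -11073/11674 - 8696/1823 = -121703183/21281702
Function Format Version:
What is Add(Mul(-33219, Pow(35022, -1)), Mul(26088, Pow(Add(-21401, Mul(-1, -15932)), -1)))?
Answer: Rational(-121703183, 21281702) ≈ -5.7187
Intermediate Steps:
Add(Mul(-33219, Pow(35022, -1)), Mul(26088, Pow(Add(-21401, Mul(-1, -15932)), -1))) = Add(Mul(-33219, Rational(1, 35022)), Mul(26088, Pow(Add(-21401, 15932), -1))) = Add(Rational(-11073, 11674), Mul(26088, Pow(-5469, -1))) = Add(Rational(-11073, 11674), Mul(26088, Rational(-1, 5469))) = Add(Rational(-11073, 11674), Rational(-8696, 1823)) = Rational(-121703183, 21281702)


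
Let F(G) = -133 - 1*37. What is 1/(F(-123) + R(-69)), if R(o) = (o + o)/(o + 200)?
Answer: -131/22408 ≈ -0.0058461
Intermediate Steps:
F(G) = -170 (F(G) = -133 - 37 = -170)
R(o) = 2*o/(200 + o) (R(o) = (2*o)/(200 + o) = 2*o/(200 + o))
1/(F(-123) + R(-69)) = 1/(-170 + 2*(-69)/(200 - 69)) = 1/(-170 + 2*(-69)/131) = 1/(-170 + 2*(-69)*(1/131)) = 1/(-170 - 138/131) = 1/(-22408/131) = -131/22408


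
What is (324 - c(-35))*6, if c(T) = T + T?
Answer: 2364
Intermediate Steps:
c(T) = 2*T
(324 - c(-35))*6 = (324 - 2*(-35))*6 = (324 - 1*(-70))*6 = (324 + 70)*6 = 394*6 = 2364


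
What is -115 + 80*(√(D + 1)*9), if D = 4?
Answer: -115 + 720*√5 ≈ 1495.0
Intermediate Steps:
-115 + 80*(√(D + 1)*9) = -115 + 80*(√(4 + 1)*9) = -115 + 80*(√5*9) = -115 + 80*(9*√5) = -115 + 720*√5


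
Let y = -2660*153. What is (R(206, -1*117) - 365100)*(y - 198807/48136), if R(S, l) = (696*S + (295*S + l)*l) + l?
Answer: 71684332271491527/24068 ≈ 2.9784e+12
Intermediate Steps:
y = -406980
R(S, l) = l + 696*S + l*(l + 295*S) (R(S, l) = (696*S + (l + 295*S)*l) + l = (696*S + l*(l + 295*S)) + l = l + 696*S + l*(l + 295*S))
(R(206, -1*117) - 365100)*(y - 198807/48136) = ((-1*117 + (-1*117)² + 696*206 + 295*206*(-1*117)) - 365100)*(-406980 - 198807/48136) = ((-117 + (-117)² + 143376 + 295*206*(-117)) - 365100)*(-406980 - 198807*1/48136) = ((-117 + 13689 + 143376 - 7110090) - 365100)*(-406980 - 198807/48136) = (-6953142 - 365100)*(-19590588087/48136) = -7318242*(-19590588087/48136) = 71684332271491527/24068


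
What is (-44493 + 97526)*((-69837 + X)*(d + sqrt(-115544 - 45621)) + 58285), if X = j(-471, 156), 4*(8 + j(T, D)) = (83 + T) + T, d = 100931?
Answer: -1500015567346177/4 - 14861914887*I*sqrt(161165)/4 ≈ -3.75e+14 - 1.4916e+12*I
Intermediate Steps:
j(T, D) = 51/4 + T/2 (j(T, D) = -8 + ((83 + T) + T)/4 = -8 + (83 + 2*T)/4 = -8 + (83/4 + T/2) = 51/4 + T/2)
X = -891/4 (X = 51/4 + (1/2)*(-471) = 51/4 - 471/2 = -891/4 ≈ -222.75)
(-44493 + 97526)*((-69837 + X)*(d + sqrt(-115544 - 45621)) + 58285) = (-44493 + 97526)*((-69837 - 891/4)*(100931 + sqrt(-115544 - 45621)) + 58285) = 53033*(-280239*(100931 + sqrt(-161165))/4 + 58285) = 53033*(-280239*(100931 + I*sqrt(161165))/4 + 58285) = 53033*((-28284802509/4 - 280239*I*sqrt(161165)/4) + 58285) = 53033*(-28284569369/4 - 280239*I*sqrt(161165)/4) = -1500015567346177/4 - 14861914887*I*sqrt(161165)/4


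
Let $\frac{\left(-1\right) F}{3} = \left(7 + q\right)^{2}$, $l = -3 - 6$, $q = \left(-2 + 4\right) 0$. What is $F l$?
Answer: $1323$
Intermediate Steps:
$q = 0$ ($q = 2 \cdot 0 = 0$)
$l = -9$
$F = -147$ ($F = - 3 \left(7 + 0\right)^{2} = - 3 \cdot 7^{2} = \left(-3\right) 49 = -147$)
$F l = \left(-147\right) \left(-9\right) = 1323$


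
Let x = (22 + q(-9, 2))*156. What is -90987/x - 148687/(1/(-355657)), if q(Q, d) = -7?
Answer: 3172894339207/60 ≈ 5.2882e+10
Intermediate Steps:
x = 2340 (x = (22 - 7)*156 = 15*156 = 2340)
-90987/x - 148687/(1/(-355657)) = -90987/2340 - 148687/(1/(-355657)) = -90987*1/2340 - 148687/(-1/355657) = -2333/60 - 148687*(-355657) = -2333/60 + 52881572359 = 3172894339207/60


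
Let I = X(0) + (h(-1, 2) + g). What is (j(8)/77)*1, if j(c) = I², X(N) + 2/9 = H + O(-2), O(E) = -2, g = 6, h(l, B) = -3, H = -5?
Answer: 1444/6237 ≈ 0.23152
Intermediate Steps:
X(N) = -65/9 (X(N) = -2/9 + (-5 - 2) = -2/9 - 7 = -65/9)
I = -38/9 (I = -65/9 + (-3 + 6) = -65/9 + 3 = -38/9 ≈ -4.2222)
j(c) = 1444/81 (j(c) = (-38/9)² = 1444/81)
(j(8)/77)*1 = ((1444/81)/77)*1 = ((1444/81)*(1/77))*1 = (1444/6237)*1 = 1444/6237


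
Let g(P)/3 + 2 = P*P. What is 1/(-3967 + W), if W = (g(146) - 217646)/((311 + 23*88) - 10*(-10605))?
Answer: -108385/430116999 ≈ -0.00025199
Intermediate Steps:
g(P) = -6 + 3*P**2 (g(P) = -6 + 3*(P*P) = -6 + 3*P**2)
W = -153704/108385 (W = ((-6 + 3*146**2) - 217646)/((311 + 23*88) - 10*(-10605)) = ((-6 + 3*21316) - 217646)/((311 + 2024) + 106050) = ((-6 + 63948) - 217646)/(2335 + 106050) = (63942 - 217646)/108385 = -153704*1/108385 = -153704/108385 ≈ -1.4181)
1/(-3967 + W) = 1/(-3967 - 153704/108385) = 1/(-430116999/108385) = -108385/430116999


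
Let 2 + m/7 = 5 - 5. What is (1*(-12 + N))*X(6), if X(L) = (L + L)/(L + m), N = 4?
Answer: 12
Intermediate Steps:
m = -14 (m = -14 + 7*(5 - 5) = -14 + 7*0 = -14 + 0 = -14)
X(L) = 2*L/(-14 + L) (X(L) = (L + L)/(L - 14) = (2*L)/(-14 + L) = 2*L/(-14 + L))
(1*(-12 + N))*X(6) = (1*(-12 + 4))*(2*6/(-14 + 6)) = (1*(-8))*(2*6/(-8)) = -16*6*(-1)/8 = -8*(-3/2) = 12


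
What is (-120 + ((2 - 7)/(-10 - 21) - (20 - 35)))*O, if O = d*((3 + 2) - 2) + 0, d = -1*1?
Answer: 9750/31 ≈ 314.52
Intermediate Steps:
d = -1
O = -3 (O = -((3 + 2) - 2) + 0 = -(5 - 2) + 0 = -1*3 + 0 = -3 + 0 = -3)
(-120 + ((2 - 7)/(-10 - 21) - (20 - 35)))*O = (-120 + ((2 - 7)/(-10 - 21) - (20 - 35)))*(-3) = (-120 + (-5/(-31) - 1*(-15)))*(-3) = (-120 + (-5*(-1/31) + 15))*(-3) = (-120 + (5/31 + 15))*(-3) = (-120 + 470/31)*(-3) = -3250/31*(-3) = 9750/31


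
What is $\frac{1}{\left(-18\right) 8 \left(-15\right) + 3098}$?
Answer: $\frac{1}{5258} \approx 0.00019019$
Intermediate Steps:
$\frac{1}{\left(-18\right) 8 \left(-15\right) + 3098} = \frac{1}{\left(-144\right) \left(-15\right) + 3098} = \frac{1}{2160 + 3098} = \frac{1}{5258}$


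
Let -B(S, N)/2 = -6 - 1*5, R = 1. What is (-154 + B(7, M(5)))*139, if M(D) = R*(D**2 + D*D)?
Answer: -18348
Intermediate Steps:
M(D) = 2*D**2 (M(D) = 1*(D**2 + D*D) = 1*(D**2 + D**2) = 1*(2*D**2) = 2*D**2)
B(S, N) = 22 (B(S, N) = -2*(-6 - 1*5) = -2*(-6 - 5) = -2*(-11) = 22)
(-154 + B(7, M(5)))*139 = (-154 + 22)*139 = -132*139 = -18348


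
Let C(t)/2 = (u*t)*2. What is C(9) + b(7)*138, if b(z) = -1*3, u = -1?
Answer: -450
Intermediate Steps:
C(t) = -4*t (C(t) = 2*(-t*2) = 2*(-2*t) = -4*t)
b(z) = -3
C(9) + b(7)*138 = -4*9 - 3*138 = -36 - 414 = -450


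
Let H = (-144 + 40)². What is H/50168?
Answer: 1352/6271 ≈ 0.21560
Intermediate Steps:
H = 10816 (H = (-104)² = 10816)
H/50168 = 10816/50168 = 10816*(1/50168) = 1352/6271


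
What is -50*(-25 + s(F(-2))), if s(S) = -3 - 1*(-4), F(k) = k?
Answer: 1200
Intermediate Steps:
s(S) = 1 (s(S) = -3 + 4 = 1)
-50*(-25 + s(F(-2))) = -50*(-25 + 1) = -50*(-24) = 1200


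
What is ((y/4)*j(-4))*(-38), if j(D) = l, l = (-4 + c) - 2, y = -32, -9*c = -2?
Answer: -15808/9 ≈ -1756.4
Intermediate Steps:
c = 2/9 (c = -1/9*(-2) = 2/9 ≈ 0.22222)
l = -52/9 (l = (-4 + 2/9) - 2 = -34/9 - 2 = -52/9 ≈ -5.7778)
j(D) = -52/9
((y/4)*j(-4))*(-38) = (-32/4*(-52/9))*(-38) = (-32*1/4*(-52/9))*(-38) = -8*(-52/9)*(-38) = (416/9)*(-38) = -15808/9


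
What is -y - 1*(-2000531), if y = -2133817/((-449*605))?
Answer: 543432109678/271645 ≈ 2.0005e+6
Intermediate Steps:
y = 2133817/271645 (y = -2133817/(-271645) = -2133817*(-1/271645) = 2133817/271645 ≈ 7.8552)
-y - 1*(-2000531) = -1*2133817/271645 - 1*(-2000531) = -2133817/271645 + 2000531 = 543432109678/271645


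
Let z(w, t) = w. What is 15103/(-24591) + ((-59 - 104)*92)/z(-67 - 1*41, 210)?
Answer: 30594626/221319 ≈ 138.24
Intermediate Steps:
15103/(-24591) + ((-59 - 104)*92)/z(-67 - 1*41, 210) = 15103/(-24591) + ((-59 - 104)*92)/(-67 - 1*41) = 15103*(-1/24591) + (-163*92)/(-67 - 41) = -15103/24591 - 14996/(-108) = -15103/24591 - 14996*(-1/108) = -15103/24591 + 3749/27 = 30594626/221319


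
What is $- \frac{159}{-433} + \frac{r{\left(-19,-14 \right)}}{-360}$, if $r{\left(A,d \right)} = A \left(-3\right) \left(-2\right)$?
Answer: $\frac{17767}{25980} \approx 0.68387$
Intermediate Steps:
$r{\left(A,d \right)} = 6 A$ ($r{\left(A,d \right)} = - 3 A \left(-2\right) = 6 A$)
$- \frac{159}{-433} + \frac{r{\left(-19,-14 \right)}}{-360} = - \frac{159}{-433} + \frac{6 \left(-19\right)}{-360} = \left(-159\right) \left(- \frac{1}{433}\right) - - \frac{19}{60} = \frac{159}{433} + \frac{19}{60} = \frac{17767}{25980}$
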